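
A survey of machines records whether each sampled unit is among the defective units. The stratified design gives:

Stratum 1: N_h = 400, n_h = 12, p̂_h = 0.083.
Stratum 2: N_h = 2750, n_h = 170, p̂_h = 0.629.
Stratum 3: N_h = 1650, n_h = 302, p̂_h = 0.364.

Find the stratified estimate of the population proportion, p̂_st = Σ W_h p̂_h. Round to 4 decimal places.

N = 4800; stratum weights W_h = N_h/N.
p̂_st = Σ W_h p̂_h = (400·0.083 + 2750·0.629 + 1650·0.364)/4800 = 0.49241

p̂_st ≈ 0.4924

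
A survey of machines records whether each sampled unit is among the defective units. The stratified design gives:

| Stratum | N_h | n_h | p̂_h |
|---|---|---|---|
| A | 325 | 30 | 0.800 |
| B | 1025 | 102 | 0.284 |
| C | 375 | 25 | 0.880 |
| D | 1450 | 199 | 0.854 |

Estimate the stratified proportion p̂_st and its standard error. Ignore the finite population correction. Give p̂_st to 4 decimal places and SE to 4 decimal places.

p̂_st ≈ 0.6675, SE ≈ 0.0215

N = 3175; stratum weights W_h = N_h/N.
p̂_st = Σ W_h p̂_h = (325·0.800 + 1025·0.284 + 375·0.880 + 1450·0.854)/3175 = 0.66753
V̂(p̂_st) = Σ W_h² p̂_h(1−p̂_h)/(n_h−1):
  stratum A: (325/3175)²·0.800·0.200/29 = 5.78098e-05
  stratum B: (1025/3175)²·0.284·0.716/101 = 0.000209831
  stratum C: (375/3175)²·0.880·0.120/24 = 6.13801e-05
  stratum D: (1450/3175)²·0.854·0.146/198 = 0.000131339
V̂(p̂_st) = 0.00046036; SE = √V̂ = 0.021456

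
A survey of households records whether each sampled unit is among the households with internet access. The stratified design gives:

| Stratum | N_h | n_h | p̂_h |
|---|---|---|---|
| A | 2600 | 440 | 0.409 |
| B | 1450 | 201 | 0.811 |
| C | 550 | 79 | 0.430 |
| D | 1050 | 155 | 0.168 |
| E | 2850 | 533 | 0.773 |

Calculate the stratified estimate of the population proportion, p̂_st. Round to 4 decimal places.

p̂_st ≈ 0.5712

N = 8500; stratum weights W_h = N_h/N.
p̂_st = Σ W_h p̂_h = (2600·0.409 + 1450·0.811 + 550·0.430 + 1050·0.168 + 2850·0.773)/8500 = 0.57121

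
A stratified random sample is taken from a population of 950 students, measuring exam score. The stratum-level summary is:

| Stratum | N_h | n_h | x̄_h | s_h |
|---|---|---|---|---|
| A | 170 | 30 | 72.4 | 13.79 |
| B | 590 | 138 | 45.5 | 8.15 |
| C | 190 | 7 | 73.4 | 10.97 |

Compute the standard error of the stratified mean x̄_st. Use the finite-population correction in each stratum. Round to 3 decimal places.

V̂(x̄_st) = Σ W_h² (1 − n_h/N_h) s_h²/n_h, with W_h = N_h/N and N = 950:
  stratum A: (170/950)²·(1 − 30/170)·13.79²/30 = 0.167162
  stratum B: (590/950)²·(1 − 138/590)·8.15²/138 = 0.142226
  stratum C: (190/950)²·(1 − 7/190)·10.97²/7 = 0.662327
V̂(x̄_st) = 0.971715
SE(x̄_st) = √0.971715 = 0.985756

SE(x̄_st) ≈ 0.986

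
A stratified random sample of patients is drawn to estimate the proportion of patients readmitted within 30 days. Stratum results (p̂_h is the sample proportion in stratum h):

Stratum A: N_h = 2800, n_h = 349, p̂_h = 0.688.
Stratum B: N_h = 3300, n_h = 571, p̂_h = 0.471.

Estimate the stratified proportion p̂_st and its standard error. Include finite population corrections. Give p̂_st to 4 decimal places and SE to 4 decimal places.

N = 6100; stratum weights W_h = N_h/N.
p̂_st = Σ W_h p̂_h = (2800·0.688 + 3300·0.471)/6100 = 0.57061
V̂(p̂_st) = Σ W_h² (1 − n_h/N_h) p̂_h(1−p̂_h)/(n_h−1):
  stratum A: (2800/6100)²·(1 − 349/2800)·0.688·0.312/348 = 0.000113764
  stratum B: (3300/6100)²·(1 − 571/3300)·0.471·0.529/570 = 0.000105794
V̂(p̂_st) = 0.000219558; SE = √V̂ = 0.0148175

p̂_st ≈ 0.5706, SE ≈ 0.0148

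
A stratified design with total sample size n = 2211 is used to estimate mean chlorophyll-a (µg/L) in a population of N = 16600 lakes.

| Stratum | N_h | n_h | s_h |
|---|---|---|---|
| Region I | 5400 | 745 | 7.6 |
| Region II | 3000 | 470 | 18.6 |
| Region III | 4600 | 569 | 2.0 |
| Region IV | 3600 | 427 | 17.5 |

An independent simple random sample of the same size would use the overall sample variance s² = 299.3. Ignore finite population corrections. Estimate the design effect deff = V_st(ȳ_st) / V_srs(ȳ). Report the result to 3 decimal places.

deff ≈ 0.491

V̂(ȳ_st) = Σ W_h² s_h²/n_h, with W_h = N_h/N and N = 16600:
  stratum Region I: (5400/16600)²·7.6²/745 = 0.00820431
  stratum Region II: (3000/16600)²·18.6²/470 = 0.0240411
  stratum Region III: (4600/16600)²·2.0²/569 = 0.000539818
  stratum Region IV: (3600/16600)²·17.5²/427 = 0.0337316
V_st = 0.0665168
V_srs = s²/n = 299.3/2211 = 0.135369
deff = V_st / V_srs = 0.0665168/0.135369 = 0.4914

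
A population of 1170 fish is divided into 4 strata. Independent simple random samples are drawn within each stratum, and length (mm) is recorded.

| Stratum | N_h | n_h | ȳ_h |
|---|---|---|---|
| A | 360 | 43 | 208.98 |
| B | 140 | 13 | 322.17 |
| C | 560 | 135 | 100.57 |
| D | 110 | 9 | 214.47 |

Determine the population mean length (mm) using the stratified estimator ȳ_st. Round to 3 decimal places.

ȳ_st ≈ 171.152

N = Σ N_h = 1170. Stratum weights W_h = N_h/N.
ȳ_st = (360·208.98 + 140·322.17 + 560·100.57 + 110·214.47) / 1170 = 171.15171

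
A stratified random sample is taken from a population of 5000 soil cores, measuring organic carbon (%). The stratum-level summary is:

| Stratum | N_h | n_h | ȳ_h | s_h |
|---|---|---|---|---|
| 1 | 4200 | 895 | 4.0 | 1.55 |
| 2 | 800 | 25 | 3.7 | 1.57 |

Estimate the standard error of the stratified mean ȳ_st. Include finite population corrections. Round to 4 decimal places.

V̂(ȳ_st) = Σ W_h² (1 − n_h/N_h) s_h²/n_h, with W_h = N_h/N and N = 5000:
  stratum 1: (4200/5000)²·(1 − 895/4200)·1.55²/895 = 0.00149046
  stratum 2: (800/5000)²·(1 − 25/800)·1.57²/25 = 0.00244518
V̂(ȳ_st) = 0.00393564
SE(ȳ_st) = √0.00393564 = 0.0627347

SE(ȳ_st) ≈ 0.0627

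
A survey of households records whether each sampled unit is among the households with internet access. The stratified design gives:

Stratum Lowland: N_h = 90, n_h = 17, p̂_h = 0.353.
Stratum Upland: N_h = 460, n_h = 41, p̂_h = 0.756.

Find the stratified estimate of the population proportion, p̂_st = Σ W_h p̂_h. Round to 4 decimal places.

N = 550; stratum weights W_h = N_h/N.
p̂_st = Σ W_h p̂_h = (90·0.353 + 460·0.756)/550 = 0.69005

p̂_st ≈ 0.6901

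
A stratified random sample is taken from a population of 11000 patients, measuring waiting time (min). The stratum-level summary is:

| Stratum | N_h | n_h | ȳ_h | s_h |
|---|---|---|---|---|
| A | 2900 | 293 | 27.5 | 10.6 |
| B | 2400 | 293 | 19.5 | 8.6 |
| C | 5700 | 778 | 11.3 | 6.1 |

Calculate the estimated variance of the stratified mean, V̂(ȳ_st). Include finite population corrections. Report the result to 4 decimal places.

V̂(ȳ_st) ≈ 0.0456

V̂(ȳ_st) = Σ W_h² (1 − n_h/N_h) s_h²/n_h, with W_h = N_h/N and N = 11000:
  stratum A: (2900/11000)²·(1 − 293/2900)·10.6²/293 = 0.0239606
  stratum B: (2400/11000)²·(1 − 293/2400)·8.6²/293 = 0.0105492
  stratum C: (5700/11000)²·(1 − 778/5700)·6.1²/778 = 0.0110895
V̂(ȳ_st) = 0.0455993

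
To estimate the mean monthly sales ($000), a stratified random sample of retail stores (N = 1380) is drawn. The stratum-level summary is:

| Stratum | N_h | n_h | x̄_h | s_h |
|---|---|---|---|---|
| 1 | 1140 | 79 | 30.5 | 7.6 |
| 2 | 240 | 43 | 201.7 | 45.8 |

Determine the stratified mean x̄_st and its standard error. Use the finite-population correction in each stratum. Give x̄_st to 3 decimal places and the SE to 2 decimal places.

x̄_st ≈ 60.274, SE ≈ 1.29

x̄_st = Σ W_h x̄_h = (1140·30.5 + 240·201.7)/1380 = 60.27391
V̂(x̄_st) = Σ W_h² (1 − n_h/N_h) s_h²/n_h, with W_h = N_h/N and N = 1380:
  stratum 1: (1140/1380)²·(1 − 79/1140)·7.6²/79 = 0.464368
  stratum 2: (240/1380)²·(1 − 43/240)·45.8²/43 = 1.2111
V̂(x̄_st) = 1.67547
SE(x̄_st) = √1.67547 = 1.2944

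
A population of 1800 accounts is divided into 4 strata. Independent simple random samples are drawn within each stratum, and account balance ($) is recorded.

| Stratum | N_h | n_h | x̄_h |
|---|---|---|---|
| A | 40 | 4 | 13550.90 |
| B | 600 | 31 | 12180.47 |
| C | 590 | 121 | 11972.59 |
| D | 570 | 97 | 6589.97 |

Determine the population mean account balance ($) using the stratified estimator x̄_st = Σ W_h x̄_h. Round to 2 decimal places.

x̄_st ≈ 10372.46

N = Σ N_h = 1800. Stratum weights W_h = N_h/N.
x̄_st = (40·13550.90 + 600·12180.47 + 590·11972.59 + 570·6589.97) / 1800 = 10372.4606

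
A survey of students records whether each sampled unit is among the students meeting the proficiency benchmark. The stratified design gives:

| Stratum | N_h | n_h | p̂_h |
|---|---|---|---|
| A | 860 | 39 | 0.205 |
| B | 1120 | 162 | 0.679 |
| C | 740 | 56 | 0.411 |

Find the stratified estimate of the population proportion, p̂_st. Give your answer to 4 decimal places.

p̂_st ≈ 0.4562

N = 2720; stratum weights W_h = N_h/N.
p̂_st = Σ W_h p̂_h = (860·0.205 + 1120·0.679 + 740·0.411)/2720 = 0.45622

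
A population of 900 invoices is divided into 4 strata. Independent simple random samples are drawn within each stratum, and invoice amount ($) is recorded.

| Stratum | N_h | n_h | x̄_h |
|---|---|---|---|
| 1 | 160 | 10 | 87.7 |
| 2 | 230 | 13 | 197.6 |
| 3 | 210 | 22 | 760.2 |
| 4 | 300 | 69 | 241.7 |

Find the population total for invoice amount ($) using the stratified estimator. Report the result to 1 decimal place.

τ̂_st = Σ N_h x̄_h = 160·87.7 + 230·197.6 + 210·760.2 + 300·241.7 = 291632.0

τ̂_st ≈ 291632.0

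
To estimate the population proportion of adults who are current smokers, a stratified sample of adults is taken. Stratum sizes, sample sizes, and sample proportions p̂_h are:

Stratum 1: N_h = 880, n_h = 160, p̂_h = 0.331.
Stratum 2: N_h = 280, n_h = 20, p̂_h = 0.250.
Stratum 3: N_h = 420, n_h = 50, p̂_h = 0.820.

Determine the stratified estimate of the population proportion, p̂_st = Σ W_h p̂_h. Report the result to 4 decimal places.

N = 1580; stratum weights W_h = N_h/N.
p̂_st = Σ W_h p̂_h = (880·0.331 + 280·0.250 + 420·0.820)/1580 = 0.44663

p̂_st ≈ 0.4466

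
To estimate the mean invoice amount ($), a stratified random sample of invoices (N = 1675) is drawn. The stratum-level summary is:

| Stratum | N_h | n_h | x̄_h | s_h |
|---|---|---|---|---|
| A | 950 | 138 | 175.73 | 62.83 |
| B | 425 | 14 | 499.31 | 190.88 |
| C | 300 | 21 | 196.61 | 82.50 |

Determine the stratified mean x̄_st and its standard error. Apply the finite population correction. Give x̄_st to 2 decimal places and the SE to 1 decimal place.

x̄_st = Σ W_h x̄_h = (950·175.73 + 425·499.31 + 300·196.61)/1675 = 261.57209
V̂(x̄_st) = Σ W_h² (1 − n_h/N_h) s_h²/n_h, with W_h = N_h/N and N = 1675:
  stratum A: (950/1675)²·(1 − 138/950)·62.83²/138 = 7.86511
  stratum B: (425/1675)²·(1 − 14/425)·190.88²/14 = 162.029
  stratum C: (300/1675)²·(1 − 21/300)·82.50²/21 = 9.66906
V̂(x̄_st) = 179.564
SE(x̄_st) = √179.564 = 13.4001

x̄_st ≈ 261.57, SE ≈ 13.4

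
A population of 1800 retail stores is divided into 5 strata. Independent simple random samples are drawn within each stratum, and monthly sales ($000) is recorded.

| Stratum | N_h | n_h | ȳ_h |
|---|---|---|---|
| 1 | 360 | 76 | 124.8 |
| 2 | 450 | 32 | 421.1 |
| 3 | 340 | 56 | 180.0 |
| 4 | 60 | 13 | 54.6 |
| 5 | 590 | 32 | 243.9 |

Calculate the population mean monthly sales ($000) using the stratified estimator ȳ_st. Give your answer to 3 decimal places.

ȳ_st ≈ 246.000

N = Σ N_h = 1800. Stratum weights W_h = N_h/N.
ȳ_st = (360·124.8 + 450·421.1 + 340·180.0 + 60·54.6 + 590·243.9) / 1800 = 246.00000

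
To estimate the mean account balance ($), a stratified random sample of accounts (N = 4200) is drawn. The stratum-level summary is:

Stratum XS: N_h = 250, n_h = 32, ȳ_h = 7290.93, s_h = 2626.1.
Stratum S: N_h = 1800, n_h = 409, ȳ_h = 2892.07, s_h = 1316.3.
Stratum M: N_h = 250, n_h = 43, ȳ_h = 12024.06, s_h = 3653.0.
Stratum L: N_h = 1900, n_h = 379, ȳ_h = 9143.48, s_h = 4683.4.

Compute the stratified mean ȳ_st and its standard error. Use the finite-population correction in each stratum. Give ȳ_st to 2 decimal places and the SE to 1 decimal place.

ȳ_st = Σ W_h ȳ_h = (250·7290.93 + 1800·2892.07 + 250·12024.06 + 1900·9143.48)/4200 = 6525.49655
V̂(ȳ_st) = Σ W_h² (1 − n_h/N_h) s_h²/n_h, with W_h = N_h/N and N = 4200:
  stratum XS: (250/4200)²·(1 − 32/250)·2626.1²/32 = 665.841
  stratum S: (1800/4200)²·(1 − 409/1800)·1316.3²/409 = 601.295
  stratum M: (250/4200)²·(1 − 43/250)·3653.0²/43 = 910.422
  stratum L: (1900/4200)²·(1 − 379/1900)·4683.4²/379 = 9481.29
V̂(ȳ_st) = 11658.8
SE(ȳ_st) = √11658.8 = 107.976

ȳ_st ≈ 6525.50, SE ≈ 108.0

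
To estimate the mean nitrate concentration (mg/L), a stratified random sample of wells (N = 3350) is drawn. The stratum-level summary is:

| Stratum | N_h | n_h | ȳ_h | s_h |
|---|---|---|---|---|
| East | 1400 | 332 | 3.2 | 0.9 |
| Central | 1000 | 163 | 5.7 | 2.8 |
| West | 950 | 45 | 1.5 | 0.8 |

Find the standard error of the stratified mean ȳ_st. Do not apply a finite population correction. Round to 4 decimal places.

SE(ȳ_st) ≈ 0.0765

V̂(ȳ_st) = Σ W_h² s_h²/n_h, with W_h = N_h/N and N = 3350:
  stratum East: (1400/3350)²·0.9²/332 = 0.000426102
  stratum Central: (1000/3350)²·2.8²/163 = 0.00428587
  stratum West: (950/3350)²·0.8²/45 = 0.00114373
V̂(ȳ_st) = 0.0058557
SE(ȳ_st) = √0.0058557 = 0.0765226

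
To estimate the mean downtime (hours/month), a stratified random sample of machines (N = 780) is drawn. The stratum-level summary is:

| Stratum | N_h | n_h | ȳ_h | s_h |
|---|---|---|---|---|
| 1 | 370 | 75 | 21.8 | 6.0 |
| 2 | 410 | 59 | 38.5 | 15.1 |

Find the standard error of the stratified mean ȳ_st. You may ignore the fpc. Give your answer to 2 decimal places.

V̂(ȳ_st) = Σ W_h² s_h²/n_h, with W_h = N_h/N and N = 780:
  stratum 1: (370/780)²·6.0²/75 = 0.108008
  stratum 2: (410/780)²·15.1²/59 = 1.06778
V̂(ȳ_st) = 1.17578
SE(ȳ_st) = √1.17578 = 1.08434

SE(ȳ_st) ≈ 1.08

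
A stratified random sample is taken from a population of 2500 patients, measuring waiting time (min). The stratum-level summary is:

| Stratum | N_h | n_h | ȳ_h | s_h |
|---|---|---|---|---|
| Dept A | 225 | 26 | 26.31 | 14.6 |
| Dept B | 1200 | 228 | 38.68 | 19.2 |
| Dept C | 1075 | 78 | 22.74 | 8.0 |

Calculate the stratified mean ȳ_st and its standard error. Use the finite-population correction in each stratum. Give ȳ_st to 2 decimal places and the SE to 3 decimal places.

ȳ_st = Σ W_h ȳ_h = (225·26.31 + 1200·38.68 + 1075·22.74)/2500 = 30.71250
V̂(ȳ_st) = Σ W_h² (1 − n_h/N_h) s_h²/n_h, with W_h = N_h/N and N = 2500:
  stratum Dept A: (225/2500)²·(1 − 26/225)·14.6²/26 = 0.0587338
  stratum Dept B: (1200/2500)²·(1 − 228/1200)·19.2²/228 = 0.301742
  stratum Dept C: (1075/2500)²·(1 − 78/1075)·8.0²/78 = 0.140705
V̂(ȳ_st) = 0.50118
SE(ȳ_st) = √0.50118 = 0.707941

ȳ_st ≈ 30.71, SE ≈ 0.708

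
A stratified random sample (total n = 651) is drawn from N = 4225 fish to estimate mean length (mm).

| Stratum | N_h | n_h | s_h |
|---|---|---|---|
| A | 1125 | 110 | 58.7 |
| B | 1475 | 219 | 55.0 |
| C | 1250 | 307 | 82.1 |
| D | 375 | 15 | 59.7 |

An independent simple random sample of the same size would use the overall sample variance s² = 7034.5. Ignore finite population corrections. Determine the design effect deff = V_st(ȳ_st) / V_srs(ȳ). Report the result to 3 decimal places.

deff ≈ 0.712

V̂(ȳ_st) = Σ W_h² s_h²/n_h, with W_h = N_h/N and N = 4225:
  stratum A: (1125/4225)²·58.7²/110 = 2.22093
  stratum B: (1475/4225)²·55.0²/219 = 1.6835
  stratum C: (1250/4225)²·82.1²/307 = 1.92183
  stratum D: (375/4225)²·59.7²/15 = 1.87183
V_st = 7.69809
V_srs = s²/n = 7034.5/651 = 10.8057
deff = V_st / V_srs = 7.69809/10.8057 = 0.7124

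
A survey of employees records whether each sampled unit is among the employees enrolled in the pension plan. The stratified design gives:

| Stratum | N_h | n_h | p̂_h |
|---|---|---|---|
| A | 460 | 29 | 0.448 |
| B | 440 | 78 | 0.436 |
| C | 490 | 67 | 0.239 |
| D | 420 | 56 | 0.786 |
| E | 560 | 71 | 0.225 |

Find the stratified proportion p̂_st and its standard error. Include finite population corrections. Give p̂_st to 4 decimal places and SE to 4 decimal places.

p̂_st ≈ 0.4098, SE ≈ 0.0266

N = 2370; stratum weights W_h = N_h/N.
p̂_st = Σ W_h p̂_h = (460·0.448 + 440·0.436 + 490·0.239 + 420·0.786 + 560·0.225)/2370 = 0.40977
V̂(p̂_st) = Σ W_h² (1 − n_h/N_h) p̂_h(1−p̂_h)/(n_h−1):
  stratum A: (460/2370)²·(1 − 29/460)·0.448·0.552/28 = 0.000311744
  stratum B: (440/2370)²·(1 − 78/440)·0.436·0.564/77 = 9.05606e-05
  stratum C: (490/2370)²·(1 − 67/490)·0.239·0.761/66 = 0.00010169
  stratum D: (420/2370)²·(1 − 56/420)·0.786·0.214/55 = 8.32391e-05
  stratum E: (560/2370)²·(1 − 71/560)·0.225·0.775/70 = 0.000121447
V̂(p̂_st) = 0.00070868; SE = √V̂ = 0.026621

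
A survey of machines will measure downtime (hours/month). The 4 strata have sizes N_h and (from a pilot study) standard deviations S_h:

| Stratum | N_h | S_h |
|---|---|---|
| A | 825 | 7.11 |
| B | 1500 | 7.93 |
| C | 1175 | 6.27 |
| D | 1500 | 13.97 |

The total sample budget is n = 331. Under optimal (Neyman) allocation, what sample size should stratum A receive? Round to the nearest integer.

Neyman allocation: n_h = n · N_h S_h / Σ N_i S_i, with n = 331.
  stratum A: N_h·S_h = 825·7.11 = 5865.75
  stratum B: N_h·S_h = 1500·7.93 = 11895.00
  stratum C: N_h·S_h = 1175·6.27 = 7367.25
  stratum D: N_h·S_h = 1500·13.97 = 20955.00
Σ N_h S_h = 46083.00
n for stratum A = 331·5865.75/46083.00 = 42.132 → 42

42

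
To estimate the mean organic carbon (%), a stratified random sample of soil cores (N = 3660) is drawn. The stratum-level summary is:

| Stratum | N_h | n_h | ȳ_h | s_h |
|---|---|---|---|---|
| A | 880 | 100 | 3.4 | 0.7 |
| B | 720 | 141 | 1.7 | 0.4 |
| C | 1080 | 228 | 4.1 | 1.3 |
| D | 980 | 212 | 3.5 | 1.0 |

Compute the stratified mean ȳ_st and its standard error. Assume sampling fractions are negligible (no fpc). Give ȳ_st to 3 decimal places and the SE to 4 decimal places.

ȳ_st ≈ 3.299, SE ≈ 0.0362

ȳ_st = Σ W_h ȳ_h = (880·3.4 + 720·1.7 + 1080·4.1 + 980·3.5)/3660 = 3.29891
V̂(ȳ_st) = Σ W_h² s_h²/n_h, with W_h = N_h/N and N = 3660:
  stratum A: (880/3660)²·0.7²/100 = 0.000283269
  stratum B: (720/3660)²·0.4²/141 = 4.39141e-05
  stratum C: (1080/3660)²·1.3²/228 = 0.000645412
  stratum D: (980/3660)²·1.0²/212 = 0.000338185
V̂(ȳ_st) = 0.00131078
SE(ȳ_st) = √0.00131078 = 0.0362047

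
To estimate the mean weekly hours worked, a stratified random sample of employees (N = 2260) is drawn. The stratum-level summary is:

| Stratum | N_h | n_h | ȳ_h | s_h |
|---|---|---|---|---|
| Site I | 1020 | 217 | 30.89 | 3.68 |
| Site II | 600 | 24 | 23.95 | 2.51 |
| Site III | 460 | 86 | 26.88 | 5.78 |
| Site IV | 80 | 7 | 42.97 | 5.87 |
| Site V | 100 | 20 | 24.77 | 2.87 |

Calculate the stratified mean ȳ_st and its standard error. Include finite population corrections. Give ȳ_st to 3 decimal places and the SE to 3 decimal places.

ȳ_st = Σ W_h ȳ_h = (1020·30.89 + 600·23.95 + 460·26.88 + 80·42.97 + 100·24.77)/2260 = 28.38814
V̂(ȳ_st) = Σ W_h² (1 − n_h/N_h) s_h²/n_h, with W_h = N_h/N and N = 2260:
  stratum Site I: (1020/2260)²·(1 − 217/1020)·3.68²/217 = 0.0100077
  stratum Site II: (600/2260)²·(1 − 24/600)·2.51²/24 = 0.017762
  stratum Site III: (460/2260)²·(1 − 86/460)·5.78²/86 = 0.0130849
  stratum Site IV: (80/2260)²·(1 − 7/80)·5.87²/7 = 0.00562826
  stratum Site V: (100/2260)²·(1 − 20/100)·2.87²/20 = 0.00064507
V̂(ȳ_st) = 0.047128
SE(ȳ_st) = √0.047128 = 0.21709

ȳ_st ≈ 28.388, SE ≈ 0.217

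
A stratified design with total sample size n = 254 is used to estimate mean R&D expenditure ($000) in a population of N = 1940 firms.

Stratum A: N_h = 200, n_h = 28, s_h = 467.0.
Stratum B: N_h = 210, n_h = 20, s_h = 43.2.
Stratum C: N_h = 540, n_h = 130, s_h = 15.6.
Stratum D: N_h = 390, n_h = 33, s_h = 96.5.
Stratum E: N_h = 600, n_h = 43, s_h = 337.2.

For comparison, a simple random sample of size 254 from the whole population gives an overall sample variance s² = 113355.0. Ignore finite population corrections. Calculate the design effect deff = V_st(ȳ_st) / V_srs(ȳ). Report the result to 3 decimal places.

V̂(ȳ_st) = Σ W_h² s_h²/n_h, with W_h = N_h/N and N = 1940:
  stratum A: (200/1940)²·467.0²/28 = 82.7813
  stratum B: (210/1940)²·43.2²/20 = 1.09338
  stratum C: (540/1940)²·15.6²/130 = 0.145041
  stratum D: (390/1940)²·96.5²/33 = 11.4042
  stratum E: (600/1940)²·337.2²/43 = 252.933
V_st = 348.357
V_srs = s²/n = 113355.0/254 = 446.28
deff = V_st / V_srs = 348.357/446.28 = 0.7806

deff ≈ 0.781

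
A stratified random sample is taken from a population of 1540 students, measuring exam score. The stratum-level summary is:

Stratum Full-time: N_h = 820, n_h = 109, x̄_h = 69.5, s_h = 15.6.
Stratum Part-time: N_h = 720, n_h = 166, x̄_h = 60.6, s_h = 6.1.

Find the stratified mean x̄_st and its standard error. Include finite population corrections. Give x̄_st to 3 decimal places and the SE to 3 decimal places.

x̄_st = Σ W_h x̄_h = (820·69.5 + 720·60.6)/1540 = 65.33896
V̂(x̄_st) = Σ W_h² (1 − n_h/N_h) s_h²/n_h, with W_h = N_h/N and N = 1540:
  stratum Full-time: (820/1540)²·(1 − 109/820)·15.6²/109 = 0.548864
  stratum Part-time: (720/1540)²·(1 − 166/720)·6.1²/166 = 0.037701
V̂(x̄_st) = 0.586565
SE(x̄_st) = √0.586565 = 0.765875

x̄_st ≈ 65.339, SE ≈ 0.766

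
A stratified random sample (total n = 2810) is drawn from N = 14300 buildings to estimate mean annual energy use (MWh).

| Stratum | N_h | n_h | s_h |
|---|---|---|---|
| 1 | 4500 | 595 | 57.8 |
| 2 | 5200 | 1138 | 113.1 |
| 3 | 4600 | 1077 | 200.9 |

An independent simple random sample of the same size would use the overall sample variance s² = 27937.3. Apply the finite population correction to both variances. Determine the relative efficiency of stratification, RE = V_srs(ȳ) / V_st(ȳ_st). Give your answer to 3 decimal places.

V̂(ȳ_st) = Σ W_h² (1 − n_h/N_h) s_h²/n_h, with W_h = N_h/N and N = 14300:
  stratum 1: (4500/14300)²·(1 − 595/4500)·57.8²/595 = 0.482503
  stratum 2: (5200/14300)²·(1 − 1138/5200)·113.1²/1138 = 1.16106
  stratum 3: (4600/14300)²·(1 − 1077/4600)·200.9²/1077 = 2.96991
V_st = 4.61347
V_srs = (1 − 2810/14300)·27937.3/2810 = 7.98844
Relative efficiency = V_srs / V_st = 7.98844/4.61347 = 1.7315

RE ≈ 1.732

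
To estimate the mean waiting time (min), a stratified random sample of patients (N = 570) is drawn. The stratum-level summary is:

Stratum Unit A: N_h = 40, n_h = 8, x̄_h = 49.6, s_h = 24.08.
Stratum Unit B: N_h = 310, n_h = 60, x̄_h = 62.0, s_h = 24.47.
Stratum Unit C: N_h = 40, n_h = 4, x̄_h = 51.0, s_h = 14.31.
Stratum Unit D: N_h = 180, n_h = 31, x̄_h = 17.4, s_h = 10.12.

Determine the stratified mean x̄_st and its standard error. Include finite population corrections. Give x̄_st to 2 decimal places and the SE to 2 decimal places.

x̄_st = Σ W_h x̄_h = (40·49.6 + 310·62.0 + 40·51.0 + 180·17.4)/570 = 46.27368
V̂(x̄_st) = Σ W_h² (1 − n_h/N_h) s_h²/n_h, with W_h = N_h/N and N = 570:
  stratum Unit A: (40/570)²·(1 − 8/40)·24.08²/8 = 0.285551
  stratum Unit B: (310/570)²·(1 − 60/310)·24.47²/60 = 2.3805
  stratum Unit C: (40/570)²·(1 − 4/40)·14.31²/4 = 0.226899
  stratum Unit D: (180/570)²·(1 − 31/180)·10.12²/31 = 0.272715
V̂(x̄_st) = 3.16567
SE(x̄_st) = √3.16567 = 1.77923

x̄_st ≈ 46.27, SE ≈ 1.78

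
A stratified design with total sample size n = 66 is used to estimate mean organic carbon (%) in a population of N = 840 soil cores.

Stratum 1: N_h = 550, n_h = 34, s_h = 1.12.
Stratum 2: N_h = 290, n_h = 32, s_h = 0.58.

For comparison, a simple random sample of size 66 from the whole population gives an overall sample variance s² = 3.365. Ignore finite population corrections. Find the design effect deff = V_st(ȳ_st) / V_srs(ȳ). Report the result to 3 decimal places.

deff ≈ 0.335

V̂(ȳ_st) = Σ W_h² s_h²/n_h, with W_h = N_h/N and N = 840:
  stratum 1: (550/840)²·1.12²/34 = 0.015817
  stratum 2: (290/840)²·0.58²/32 = 0.00125298
V_st = 0.01707
V_srs = s²/n = 3.365/66 = 0.0509848
deff = V_st / V_srs = 0.01707/0.0509848 = 0.3348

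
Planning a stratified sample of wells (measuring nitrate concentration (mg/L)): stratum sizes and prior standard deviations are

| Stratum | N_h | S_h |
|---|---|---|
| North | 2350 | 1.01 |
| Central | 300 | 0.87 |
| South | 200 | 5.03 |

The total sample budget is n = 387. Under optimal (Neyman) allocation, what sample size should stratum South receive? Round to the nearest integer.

Neyman allocation: n_h = n · N_h S_h / Σ N_i S_i, with n = 387.
  stratum North: N_h·S_h = 2350·1.01 = 2373.50
  stratum Central: N_h·S_h = 300·0.87 = 261.00
  stratum South: N_h·S_h = 200·5.03 = 1006.00
Σ N_h S_h = 3640.50
n for stratum South = 387·1006.00/3640.50 = 106.942 → 107

107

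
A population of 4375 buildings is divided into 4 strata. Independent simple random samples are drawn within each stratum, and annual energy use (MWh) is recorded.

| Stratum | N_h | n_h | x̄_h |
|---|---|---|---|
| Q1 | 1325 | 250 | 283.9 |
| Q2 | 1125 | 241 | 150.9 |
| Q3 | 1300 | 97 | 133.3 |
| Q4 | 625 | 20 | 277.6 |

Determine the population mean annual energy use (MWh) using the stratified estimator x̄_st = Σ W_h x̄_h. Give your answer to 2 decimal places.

N = Σ N_h = 4375. Stratum weights W_h = N_h/N.
x̄_st = (1325·283.9 + 1125·150.9 + 1300·133.3 + 625·277.6) / 4375 = 204.0503

x̄_st ≈ 204.05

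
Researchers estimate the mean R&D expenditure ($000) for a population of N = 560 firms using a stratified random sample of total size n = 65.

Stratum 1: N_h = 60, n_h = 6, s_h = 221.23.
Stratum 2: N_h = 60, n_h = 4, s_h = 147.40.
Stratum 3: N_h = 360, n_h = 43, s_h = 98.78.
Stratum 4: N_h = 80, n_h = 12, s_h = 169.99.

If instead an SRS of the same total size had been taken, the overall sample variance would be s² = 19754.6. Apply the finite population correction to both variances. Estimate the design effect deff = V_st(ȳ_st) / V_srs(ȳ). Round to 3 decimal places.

deff ≈ 0.993

V̂(ȳ_st) = Σ W_h² (1 − n_h/N_h) s_h²/n_h, with W_h = N_h/N and N = 560:
  stratum 1: (60/560)²·(1 − 6/60)·221.23²/6 = 84.2764
  stratum 2: (60/560)²·(1 − 4/60)·147.40²/4 = 58.1967
  stratum 3: (360/560)²·(1 − 43/360)·98.78²/43 = 82.5763
  stratum 4: (80/560)²·(1 − 12/80)·169.99²/12 = 41.7723
V_st = 266.822
V_srs = (1 − 65/560)·19754.6/65 = 268.641
deff = V_st / V_srs = 266.822/268.641 = 0.9932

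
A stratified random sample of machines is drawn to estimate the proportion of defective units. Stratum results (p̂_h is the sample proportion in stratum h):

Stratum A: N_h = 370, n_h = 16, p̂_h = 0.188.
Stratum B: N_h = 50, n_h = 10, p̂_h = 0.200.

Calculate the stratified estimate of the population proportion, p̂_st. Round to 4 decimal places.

N = 420; stratum weights W_h = N_h/N.
p̂_st = Σ W_h p̂_h = (370·0.188 + 50·0.200)/420 = 0.18943

p̂_st ≈ 0.1894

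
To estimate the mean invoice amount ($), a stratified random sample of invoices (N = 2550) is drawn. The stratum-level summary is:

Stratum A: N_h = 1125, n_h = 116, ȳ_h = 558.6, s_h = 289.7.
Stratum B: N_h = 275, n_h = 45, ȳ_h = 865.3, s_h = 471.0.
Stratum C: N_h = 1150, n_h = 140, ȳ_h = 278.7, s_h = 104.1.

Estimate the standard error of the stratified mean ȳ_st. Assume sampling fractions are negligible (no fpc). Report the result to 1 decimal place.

SE(ȳ_st) ≈ 14.6

V̂(ȳ_st) = Σ W_h² s_h²/n_h, with W_h = N_h/N and N = 2550:
  stratum A: (1125/2550)²·289.7²/116 = 140.82
  stratum B: (275/2550)²·471.0²/45 = 57.3343
  stratum C: (1150/2550)²·104.1²/140 = 15.743
V̂(ȳ_st) = 213.897
SE(ȳ_st) = √213.897 = 14.6252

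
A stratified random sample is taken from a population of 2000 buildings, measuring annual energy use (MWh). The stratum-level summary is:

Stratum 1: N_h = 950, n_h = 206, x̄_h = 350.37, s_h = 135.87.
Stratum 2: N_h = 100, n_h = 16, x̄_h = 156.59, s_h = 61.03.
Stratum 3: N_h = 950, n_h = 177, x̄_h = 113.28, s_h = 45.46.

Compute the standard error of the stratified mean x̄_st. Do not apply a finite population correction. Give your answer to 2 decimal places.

SE(x̄_st) ≈ 4.84

V̂(x̄_st) = Σ W_h² s_h²/n_h, with W_h = N_h/N and N = 2000:
  stratum 1: (950/2000)²·135.87²/206 = 20.2193
  stratum 2: (100/2000)²·61.03²/16 = 0.581978
  stratum 3: (950/2000)²·45.46²/177 = 2.63435
V̂(x̄_st) = 23.4357
SE(x̄_st) = √23.4357 = 4.84104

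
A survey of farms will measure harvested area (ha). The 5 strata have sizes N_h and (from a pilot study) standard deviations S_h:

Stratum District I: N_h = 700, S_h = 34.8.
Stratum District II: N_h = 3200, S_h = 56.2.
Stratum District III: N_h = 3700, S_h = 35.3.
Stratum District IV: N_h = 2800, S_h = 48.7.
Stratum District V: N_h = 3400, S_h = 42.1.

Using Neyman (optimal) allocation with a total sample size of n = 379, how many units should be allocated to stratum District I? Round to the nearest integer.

15

Neyman allocation: n_h = n · N_h S_h / Σ N_i S_i, with n = 379.
  stratum District I: N_h·S_h = 700·34.8 = 24360.00
  stratum District II: N_h·S_h = 3200·56.2 = 179840.00
  stratum District III: N_h·S_h = 3700·35.3 = 130610.00
  stratum District IV: N_h·S_h = 2800·48.7 = 136360.00
  stratum District V: N_h·S_h = 3400·42.1 = 143140.00
Σ N_h S_h = 614310.00
n for stratum District I = 379·24360.00/614310.00 = 15.029 → 15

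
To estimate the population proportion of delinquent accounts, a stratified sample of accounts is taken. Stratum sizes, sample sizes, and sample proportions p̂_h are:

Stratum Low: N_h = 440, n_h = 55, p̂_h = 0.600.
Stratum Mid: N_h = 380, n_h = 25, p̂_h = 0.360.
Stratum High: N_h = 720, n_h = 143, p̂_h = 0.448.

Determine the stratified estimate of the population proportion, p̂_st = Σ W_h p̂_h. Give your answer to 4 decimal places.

p̂_st ≈ 0.4697

N = 1540; stratum weights W_h = N_h/N.
p̂_st = Σ W_h p̂_h = (440·0.600 + 380·0.360 + 720·0.448)/1540 = 0.46971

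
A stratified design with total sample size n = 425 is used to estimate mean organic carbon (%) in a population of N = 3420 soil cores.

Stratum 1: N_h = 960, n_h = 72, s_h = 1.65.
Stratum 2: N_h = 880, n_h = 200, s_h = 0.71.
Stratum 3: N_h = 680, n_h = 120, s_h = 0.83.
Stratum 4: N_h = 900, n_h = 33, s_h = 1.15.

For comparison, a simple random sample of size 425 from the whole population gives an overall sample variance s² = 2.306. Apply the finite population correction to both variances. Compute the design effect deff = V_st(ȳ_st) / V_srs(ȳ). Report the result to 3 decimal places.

V̂(ȳ_st) = Σ W_h² (1 − n_h/N_h) s_h²/n_h, with W_h = N_h/N and N = 3420:
  stratum 1: (960/3420)²·(1 − 72/960)·1.65²/72 = 0.00275592
  stratum 2: (880/3420)²·(1 − 200/880)·0.71²/200 = 0.000128951
  stratum 3: (680/3420)²·(1 − 120/680)·0.83²/120 = 0.000186904
  stratum 4: (900/3420)²·(1 − 33/900)·1.15²/33 = 0.00267357
V_st = 0.00574535
V_srs = (1 − 425/3420)·2.306/425 = 0.00475161
deff = V_st / V_srs = 0.00574535/0.00475161 = 1.2091

deff ≈ 1.209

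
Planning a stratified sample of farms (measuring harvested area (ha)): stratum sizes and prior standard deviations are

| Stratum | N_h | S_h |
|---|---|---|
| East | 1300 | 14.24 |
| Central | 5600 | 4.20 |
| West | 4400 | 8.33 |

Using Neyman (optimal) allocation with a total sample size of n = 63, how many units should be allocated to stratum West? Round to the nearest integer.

29

Neyman allocation: n_h = n · N_h S_h / Σ N_i S_i, with n = 63.
  stratum East: N_h·S_h = 1300·14.24 = 18512.00
  stratum Central: N_h·S_h = 5600·4.20 = 23520.00
  stratum West: N_h·S_h = 4400·8.33 = 36652.00
Σ N_h S_h = 78684.00
n for stratum West = 63·36652.00/78684.00 = 29.346 → 29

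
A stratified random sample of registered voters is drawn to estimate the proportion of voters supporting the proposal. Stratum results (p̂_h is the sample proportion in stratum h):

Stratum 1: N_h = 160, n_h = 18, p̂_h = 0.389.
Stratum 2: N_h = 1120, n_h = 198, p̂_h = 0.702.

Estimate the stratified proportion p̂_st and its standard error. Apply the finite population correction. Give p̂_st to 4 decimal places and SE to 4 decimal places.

N = 1280; stratum weights W_h = N_h/N.
p̂_st = Σ W_h p̂_h = (160·0.389 + 1120·0.702)/1280 = 0.66287
V̂(p̂_st) = Σ W_h² (1 − n_h/N_h) p̂_h(1−p̂_h)/(n_h−1):
  stratum 1: (160/1280)²·(1 − 18/160)·0.389·0.611/17 = 0.000193879
  stratum 2: (1120/1280)²·(1 − 198/1120)·0.702·0.298/197 = 0.000669293
V̂(p̂_st) = 0.000863172; SE = √V̂ = 0.0293798

p̂_st ≈ 0.6629, SE ≈ 0.0294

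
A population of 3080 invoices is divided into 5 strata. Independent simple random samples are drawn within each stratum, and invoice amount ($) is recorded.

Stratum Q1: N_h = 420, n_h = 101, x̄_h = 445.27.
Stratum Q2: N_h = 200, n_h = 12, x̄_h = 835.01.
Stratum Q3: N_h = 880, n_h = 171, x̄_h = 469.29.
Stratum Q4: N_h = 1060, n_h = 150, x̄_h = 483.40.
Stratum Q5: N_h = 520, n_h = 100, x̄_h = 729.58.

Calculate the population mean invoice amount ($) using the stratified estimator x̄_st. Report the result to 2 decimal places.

N = Σ N_h = 3080. Stratum weights W_h = N_h/N.
x̄_st = (420·445.27 + 200·835.01 + 880·469.29 + 1060·483.40 + 520·729.58) / 3080 = 538.5637

x̄_st ≈ 538.56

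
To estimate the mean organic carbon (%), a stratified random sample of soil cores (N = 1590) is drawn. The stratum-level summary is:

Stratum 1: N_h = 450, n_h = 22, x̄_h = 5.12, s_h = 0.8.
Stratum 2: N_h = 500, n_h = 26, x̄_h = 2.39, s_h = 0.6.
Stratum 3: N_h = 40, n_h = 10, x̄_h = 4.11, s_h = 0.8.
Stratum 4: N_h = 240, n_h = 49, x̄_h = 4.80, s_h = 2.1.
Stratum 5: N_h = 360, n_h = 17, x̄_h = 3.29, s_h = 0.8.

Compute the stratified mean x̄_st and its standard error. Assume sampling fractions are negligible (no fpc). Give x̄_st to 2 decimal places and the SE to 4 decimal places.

x̄_st = Σ W_h x̄_h = (450·5.12 + 500·2.39 + 40·4.11 + 240·4.80 + 360·3.29)/1590 = 3.77346
V̂(x̄_st) = Σ W_h² s_h²/n_h, with W_h = N_h/N and N = 1590:
  stratum 1: (450/1590)²·0.8²/22 = 0.00233017
  stratum 2: (500/1590)²·0.6²/26 = 0.00136923
  stratum 3: (40/1590)²·0.8²/10 = 4.05047e-05
  stratum 4: (240/1590)²·2.1²/49 = 0.00205055
  stratum 5: (360/1590)²·0.8²/17 = 0.00192993
V̂(x̄_st) = 0.00772039
SE(x̄_st) = √0.00772039 = 0.0878657

x̄_st ≈ 3.77, SE ≈ 0.0879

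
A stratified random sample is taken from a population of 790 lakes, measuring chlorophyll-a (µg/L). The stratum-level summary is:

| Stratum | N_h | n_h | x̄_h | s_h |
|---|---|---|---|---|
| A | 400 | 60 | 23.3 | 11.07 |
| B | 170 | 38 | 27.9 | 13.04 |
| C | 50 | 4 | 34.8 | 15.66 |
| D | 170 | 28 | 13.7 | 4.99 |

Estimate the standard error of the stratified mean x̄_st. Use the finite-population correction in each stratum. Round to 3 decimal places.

V̂(x̄_st) = Σ W_h² (1 − n_h/N_h) s_h²/n_h, with W_h = N_h/N and N = 790:
  stratum A: (400/790)²·(1 − 60/400)·11.07²/60 = 0.44507
  stratum B: (170/790)²·(1 − 38/170)·13.04²/38 = 0.160894
  stratum C: (50/790)²·(1 − 4/50)·15.66²/4 = 0.225942
  stratum D: (170/790)²·(1 − 28/170)·4.99²/28 = 0.0343974
V̂(x̄_st) = 0.866304
SE(x̄_st) = √0.866304 = 0.930755

SE(x̄_st) ≈ 0.931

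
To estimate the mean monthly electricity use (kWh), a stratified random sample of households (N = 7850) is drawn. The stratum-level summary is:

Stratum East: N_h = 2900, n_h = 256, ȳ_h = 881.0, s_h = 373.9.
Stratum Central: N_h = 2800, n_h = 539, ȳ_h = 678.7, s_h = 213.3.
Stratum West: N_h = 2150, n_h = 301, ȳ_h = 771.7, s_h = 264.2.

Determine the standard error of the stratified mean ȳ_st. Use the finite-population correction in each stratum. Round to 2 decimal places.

SE(ȳ_st) ≈ 9.57

V̂(ȳ_st) = Σ W_h² (1 − n_h/N_h) s_h²/n_h, with W_h = N_h/N and N = 7850:
  stratum East: (2900/7850)²·(1 − 256/2900)·373.9²/256 = 67.9503
  stratum Central: (2800/7850)²·(1 − 539/2800)·213.3²/539 = 8.67186
  stratum West: (2150/7850)²·(1 − 301/2150)·264.2²/301 = 14.9601
V̂(ȳ_st) = 91.5822
SE(ȳ_st) = √91.5822 = 9.56986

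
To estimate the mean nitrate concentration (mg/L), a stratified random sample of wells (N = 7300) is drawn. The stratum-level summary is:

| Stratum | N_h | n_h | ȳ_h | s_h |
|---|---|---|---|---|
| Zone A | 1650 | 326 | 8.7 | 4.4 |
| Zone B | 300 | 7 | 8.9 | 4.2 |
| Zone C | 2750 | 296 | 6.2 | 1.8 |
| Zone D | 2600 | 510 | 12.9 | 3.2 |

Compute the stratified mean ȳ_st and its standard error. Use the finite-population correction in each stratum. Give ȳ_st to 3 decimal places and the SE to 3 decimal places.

ȳ_st ≈ 9.262, SE ≈ 0.100

ȳ_st = Σ W_h ȳ_h = (1650·8.7 + 300·8.9 + 2750·6.2 + 2600·12.9)/7300 = 9.26233
V̂(ȳ_st) = Σ W_h² (1 − n_h/N_h) s_h²/n_h, with W_h = N_h/N and N = 7300:
  stratum Zone A: (1650/7300)²·(1 − 326/1650)·4.4²/326 = 0.00243452
  stratum Zone B: (300/7300)²·(1 − 7/300)·4.2²/7 = 0.00415665
  stratum Zone C: (2750/7300)²·(1 − 296/2750)·1.8²/296 = 0.00138616
  stratum Zone D: (2600/7300)²·(1 − 510/2600)·3.2²/510 = 0.0020474
V̂(ȳ_st) = 0.0100247
SE(ȳ_st) = √0.0100247 = 0.100124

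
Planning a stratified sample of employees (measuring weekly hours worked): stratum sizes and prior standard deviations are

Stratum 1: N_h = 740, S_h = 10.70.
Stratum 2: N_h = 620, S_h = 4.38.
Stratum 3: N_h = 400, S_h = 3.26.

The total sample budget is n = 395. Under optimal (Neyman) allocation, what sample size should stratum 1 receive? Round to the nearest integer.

262

Neyman allocation: n_h = n · N_h S_h / Σ N_i S_i, with n = 395.
  stratum 1: N_h·S_h = 740·10.70 = 7918.00
  stratum 2: N_h·S_h = 620·4.38 = 2715.60
  stratum 3: N_h·S_h = 400·3.26 = 1304.00
Σ N_h S_h = 11937.60
n for stratum 1 = 395·7918.00/11937.60 = 261.997 → 262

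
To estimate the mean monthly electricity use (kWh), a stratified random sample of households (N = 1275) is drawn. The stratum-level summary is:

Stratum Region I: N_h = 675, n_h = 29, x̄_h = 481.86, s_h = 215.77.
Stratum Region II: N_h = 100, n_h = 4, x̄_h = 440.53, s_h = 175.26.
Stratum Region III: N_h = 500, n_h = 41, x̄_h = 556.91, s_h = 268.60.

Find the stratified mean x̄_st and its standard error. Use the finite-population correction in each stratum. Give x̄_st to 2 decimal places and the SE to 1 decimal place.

x̄_st ≈ 508.05, SE ≈ 26.9

x̄_st = Σ W_h x̄_h = (675·481.86 + 100·440.53 + 500·556.91)/1275 = 508.04980
V̂(x̄_st) = Σ W_h² (1 − n_h/N_h) s_h²/n_h, with W_h = N_h/N and N = 1275:
  stratum Region I: (675/1275)²·(1 − 29/675)·215.77²/29 = 430.626
  stratum Region II: (100/1275)²·(1 − 4/100)·175.26²/4 = 45.3478
  stratum Region III: (500/1275)²·(1 − 41/500)·268.60²/41 = 248.422
V̂(x̄_st) = 724.396
SE(x̄_st) = √724.396 = 26.9146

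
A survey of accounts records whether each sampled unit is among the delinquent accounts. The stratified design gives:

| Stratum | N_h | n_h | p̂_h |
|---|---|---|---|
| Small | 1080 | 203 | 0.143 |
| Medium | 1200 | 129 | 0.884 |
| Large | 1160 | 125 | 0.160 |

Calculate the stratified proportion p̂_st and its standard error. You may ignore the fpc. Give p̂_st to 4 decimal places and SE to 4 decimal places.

p̂_st ≈ 0.4072, SE ≈ 0.0167

N = 3440; stratum weights W_h = N_h/N.
p̂_st = Σ W_h p̂_h = (1080·0.143 + 1200·0.884 + 1160·0.160)/3440 = 0.40722
V̂(p̂_st) = Σ W_h² p̂_h(1−p̂_h)/(n_h−1):
  stratum Small: (1080/3440)²·0.143·0.857/202 = 5.97993e-05
  stratum Medium: (1200/3440)²·0.884·0.116/128 = 9.74868e-05
  stratum Large: (1160/3440)²·0.160·0.840/124 = 0.000123247
V̂(p̂_st) = 0.000280533; SE = √V̂ = 0.0167491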